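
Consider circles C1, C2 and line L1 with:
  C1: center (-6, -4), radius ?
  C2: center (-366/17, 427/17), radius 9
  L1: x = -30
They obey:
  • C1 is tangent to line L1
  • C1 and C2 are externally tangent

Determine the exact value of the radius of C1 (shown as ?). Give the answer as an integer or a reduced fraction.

1. [C1‖L1]  r_C1² − 576 = 0  ⇒  r_C1 = 24 (r>0 drops 1)
2. [ext C1·C2]  r_C1² + 18r_C1 − 1008 = 0  ⇒  r_C1 = 24 (r>0 drops 1)

24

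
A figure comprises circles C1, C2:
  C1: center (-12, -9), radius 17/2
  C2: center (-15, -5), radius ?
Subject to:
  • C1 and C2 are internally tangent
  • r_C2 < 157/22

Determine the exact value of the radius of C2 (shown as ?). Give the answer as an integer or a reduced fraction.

7/2

1. [int C1,C2]  r_C2² − 17r_C2 + 189/4 = 0  ⇒  r_C2 = 7/2 or 27/2
2. given r_C2 < 157/22: keep 7/2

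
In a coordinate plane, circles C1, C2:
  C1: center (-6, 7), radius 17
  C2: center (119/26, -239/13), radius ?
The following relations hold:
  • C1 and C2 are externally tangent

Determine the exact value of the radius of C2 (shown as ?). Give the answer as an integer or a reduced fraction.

21/2

1. [ext C1·C2]  r_C2² + 34r_C2 − 1869/4 = 0  ⇒  r_C2 = 21/2 (r>0 drops 1)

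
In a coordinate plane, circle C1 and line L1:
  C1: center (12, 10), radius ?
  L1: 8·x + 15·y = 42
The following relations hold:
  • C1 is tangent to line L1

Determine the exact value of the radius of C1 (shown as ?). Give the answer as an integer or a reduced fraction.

12

1. [C1‖L1]  r_C1² − 144 = 0  ⇒  r_C1 = 12 (r>0 drops 1)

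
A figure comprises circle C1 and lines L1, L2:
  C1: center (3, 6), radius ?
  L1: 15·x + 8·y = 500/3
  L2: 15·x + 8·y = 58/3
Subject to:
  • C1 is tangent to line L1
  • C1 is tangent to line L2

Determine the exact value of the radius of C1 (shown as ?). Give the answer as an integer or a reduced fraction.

1. [C1‖L1]  r_C1² − 169/9 = 0  ⇒  r_C1 = 13/3 (r>0 drops 1)
2. [C1‖L2]  r_C1² − 169/9 = 0  ⇒  r_C1 = 13/3 (r>0 drops 1)

13/3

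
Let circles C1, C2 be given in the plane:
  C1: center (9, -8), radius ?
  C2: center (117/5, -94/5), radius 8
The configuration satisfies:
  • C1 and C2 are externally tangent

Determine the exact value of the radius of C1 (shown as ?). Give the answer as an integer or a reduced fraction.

1. [ext C1·C2]  r_C1² + 16r_C1 − 260 = 0  ⇒  r_C1 = 10 (r>0 drops 1)

10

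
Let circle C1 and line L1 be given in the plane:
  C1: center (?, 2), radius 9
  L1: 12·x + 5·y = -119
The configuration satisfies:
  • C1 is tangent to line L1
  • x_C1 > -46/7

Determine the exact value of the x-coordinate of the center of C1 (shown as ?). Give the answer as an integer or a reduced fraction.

1. [C1‖L1]  x_C1² + (43/2)x_C1 + 41/2 = 0  ⇒  x_C1 = -41/2 or -1
2. given x_C1 > -46/7: keep -1

-1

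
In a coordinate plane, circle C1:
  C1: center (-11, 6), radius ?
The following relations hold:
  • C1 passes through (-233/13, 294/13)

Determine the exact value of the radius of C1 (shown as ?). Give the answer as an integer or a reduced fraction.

18

1. [C1∋P]  r_C1² − 324 = 0  ⇒  r_C1 = 18 (r>0 drops 1)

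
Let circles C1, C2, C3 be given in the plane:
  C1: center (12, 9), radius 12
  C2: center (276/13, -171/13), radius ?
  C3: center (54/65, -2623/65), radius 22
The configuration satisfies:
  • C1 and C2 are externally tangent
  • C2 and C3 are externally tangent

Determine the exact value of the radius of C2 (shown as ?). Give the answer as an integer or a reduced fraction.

1. [ext C1·C2]  r_C2² + 24r_C2 − 432 = 0  ⇒  r_C2 = 12 (r>0 drops 1)
2. [ext C2·C3]  r_C2² + 44r_C2 − 672 = 0  ⇒  r_C2 = 12 (r>0 drops 1)

12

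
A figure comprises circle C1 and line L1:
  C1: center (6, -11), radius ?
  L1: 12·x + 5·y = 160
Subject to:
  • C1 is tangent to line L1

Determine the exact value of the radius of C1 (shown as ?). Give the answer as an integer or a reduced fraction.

1. [C1‖L1]  r_C1² − 121 = 0  ⇒  r_C1 = 11 (r>0 drops 1)

11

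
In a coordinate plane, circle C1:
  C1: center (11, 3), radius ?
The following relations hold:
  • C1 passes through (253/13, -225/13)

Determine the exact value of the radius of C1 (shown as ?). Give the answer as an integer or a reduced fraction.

22

1. [C1∋P]  r_C1² − 484 = 0  ⇒  r_C1 = 22 (r>0 drops 1)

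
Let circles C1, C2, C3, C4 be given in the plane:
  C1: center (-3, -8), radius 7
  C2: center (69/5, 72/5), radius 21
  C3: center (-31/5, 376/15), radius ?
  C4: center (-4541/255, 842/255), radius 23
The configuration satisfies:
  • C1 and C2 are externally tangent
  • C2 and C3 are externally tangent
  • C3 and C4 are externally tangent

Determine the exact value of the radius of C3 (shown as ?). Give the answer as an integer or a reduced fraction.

5/3

1. [ext C2·C3]  r_C3² + 42r_C3 − 655/9 = 0  ⇒  r_C3 = 5/3 (r>0 drops 1)
2. [ext C3·C4]  r_C3² + 46r_C3 − 715/9 = 0  ⇒  r_C3 = 5/3 (r>0 drops 1)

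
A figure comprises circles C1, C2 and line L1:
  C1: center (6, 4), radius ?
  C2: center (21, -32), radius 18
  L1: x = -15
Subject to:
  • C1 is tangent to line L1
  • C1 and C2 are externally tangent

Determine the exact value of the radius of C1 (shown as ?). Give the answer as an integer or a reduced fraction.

1. [C1‖L1]  r_C1² − 441 = 0  ⇒  r_C1 = 21 (r>0 drops 1)
2. [ext C1·C2]  r_C1² + 36r_C1 − 1197 = 0  ⇒  r_C1 = 21 (r>0 drops 1)

21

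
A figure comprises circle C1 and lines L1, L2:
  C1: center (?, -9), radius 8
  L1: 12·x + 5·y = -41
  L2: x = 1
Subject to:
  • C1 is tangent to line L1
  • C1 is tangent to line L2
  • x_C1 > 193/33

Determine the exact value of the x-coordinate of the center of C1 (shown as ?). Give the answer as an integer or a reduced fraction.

1. [C1‖L1]  x_C1² − (2/3)x_C1 − 75 = 0  ⇒  x_C1 = -25/3 or 9
2. [C1‖L2]  x_C1² − 2x_C1 − 63 = 0  ⇒  x_C1 = -7 or 9

9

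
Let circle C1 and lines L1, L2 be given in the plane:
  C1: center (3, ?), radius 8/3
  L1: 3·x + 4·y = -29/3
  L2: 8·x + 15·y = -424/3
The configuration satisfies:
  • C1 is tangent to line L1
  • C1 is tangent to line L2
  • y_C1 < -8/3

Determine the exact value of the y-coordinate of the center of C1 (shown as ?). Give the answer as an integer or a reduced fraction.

1. [C1‖L1]  y_C1² + (28/3)y_C1 + 32/3 = 0  ⇒  y_C1 = -8 or -4/3
2. [C1‖L2]  y_C1² + (992/45)y_C1 + 5056/45 = 0  ⇒  y_C1 = -632/45 or -8

-8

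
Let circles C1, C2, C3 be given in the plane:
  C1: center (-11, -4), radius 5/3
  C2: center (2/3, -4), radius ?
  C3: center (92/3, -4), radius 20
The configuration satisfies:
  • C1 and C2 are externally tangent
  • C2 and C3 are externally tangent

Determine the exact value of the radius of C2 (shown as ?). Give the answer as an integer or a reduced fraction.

1. [ext C1·C2]  r_C2² + (10/3)r_C2 − 400/3 = 0  ⇒  r_C2 = 10 (r>0 drops 1)
2. [ext C2·C3]  r_C2² + 40r_C2 − 500 = 0  ⇒  r_C2 = 10 (r>0 drops 1)

10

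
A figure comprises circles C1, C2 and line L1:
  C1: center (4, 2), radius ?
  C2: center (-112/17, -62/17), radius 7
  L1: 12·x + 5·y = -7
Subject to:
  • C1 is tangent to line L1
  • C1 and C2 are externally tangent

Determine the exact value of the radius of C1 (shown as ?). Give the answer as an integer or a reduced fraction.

1. [C1‖L1]  r_C1² − 25 = 0  ⇒  r_C1 = 5 (r>0 drops 1)
2. [ext C1·C2]  r_C1² + 14r_C1 − 95 = 0  ⇒  r_C1 = 5 (r>0 drops 1)

5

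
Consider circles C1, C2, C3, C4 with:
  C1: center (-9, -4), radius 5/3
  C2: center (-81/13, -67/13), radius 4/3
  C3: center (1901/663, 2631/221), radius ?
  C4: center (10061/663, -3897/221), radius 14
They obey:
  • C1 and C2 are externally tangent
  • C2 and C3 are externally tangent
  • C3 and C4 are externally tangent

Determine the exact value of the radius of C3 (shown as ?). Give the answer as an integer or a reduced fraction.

18

1. [ext C2·C3]  r_C3² + (8/3)r_C3 − 372 = 0  ⇒  r_C3 = 18 (r>0 drops 1)
2. [ext C3·C4]  r_C3² + 28r_C3 − 828 = 0  ⇒  r_C3 = 18 (r>0 drops 1)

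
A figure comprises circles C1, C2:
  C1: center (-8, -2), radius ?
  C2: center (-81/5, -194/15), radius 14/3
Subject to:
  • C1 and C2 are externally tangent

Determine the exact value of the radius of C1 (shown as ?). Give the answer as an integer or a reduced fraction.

9

1. [ext C1·C2]  r_C1² + (28/3)r_C1 − 165 = 0  ⇒  r_C1 = 9 (r>0 drops 1)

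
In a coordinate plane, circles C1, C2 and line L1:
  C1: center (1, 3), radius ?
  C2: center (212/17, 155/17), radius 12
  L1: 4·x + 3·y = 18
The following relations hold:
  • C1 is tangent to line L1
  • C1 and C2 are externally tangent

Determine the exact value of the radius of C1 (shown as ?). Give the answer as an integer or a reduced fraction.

1. [C1‖L1]  r_C1² − 1 = 0  ⇒  r_C1 = 1 (r>0 drops 1)
2. [ext C1·C2]  r_C1² + 24r_C1 − 25 = 0  ⇒  r_C1 = 1 (r>0 drops 1)

1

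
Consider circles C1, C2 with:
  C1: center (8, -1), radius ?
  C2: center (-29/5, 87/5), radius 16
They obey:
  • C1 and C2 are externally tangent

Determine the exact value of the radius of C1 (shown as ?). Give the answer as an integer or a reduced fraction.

7

1. [ext C1·C2]  r_C1² + 32r_C1 − 273 = 0  ⇒  r_C1 = 7 (r>0 drops 1)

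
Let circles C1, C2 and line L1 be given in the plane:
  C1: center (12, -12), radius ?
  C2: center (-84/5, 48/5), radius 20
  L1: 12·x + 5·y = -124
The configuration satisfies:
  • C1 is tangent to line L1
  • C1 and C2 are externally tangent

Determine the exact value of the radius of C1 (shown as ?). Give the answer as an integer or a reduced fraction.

16

1. [C1‖L1]  r_C1² − 256 = 0  ⇒  r_C1 = 16 (r>0 drops 1)
2. [ext C1·C2]  r_C1² + 40r_C1 − 896 = 0  ⇒  r_C1 = 16 (r>0 drops 1)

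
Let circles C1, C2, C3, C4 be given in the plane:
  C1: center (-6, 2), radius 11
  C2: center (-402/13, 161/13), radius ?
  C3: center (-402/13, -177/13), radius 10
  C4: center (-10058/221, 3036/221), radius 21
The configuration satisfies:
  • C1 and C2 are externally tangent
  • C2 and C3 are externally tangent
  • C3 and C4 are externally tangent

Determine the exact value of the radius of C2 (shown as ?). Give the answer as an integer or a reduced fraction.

16

1. [ext C1·C2]  r_C2² + 22r_C2 − 608 = 0  ⇒  r_C2 = 16 (r>0 drops 1)
2. [ext C2·C3]  r_C2² + 20r_C2 − 576 = 0  ⇒  r_C2 = 16 (r>0 drops 1)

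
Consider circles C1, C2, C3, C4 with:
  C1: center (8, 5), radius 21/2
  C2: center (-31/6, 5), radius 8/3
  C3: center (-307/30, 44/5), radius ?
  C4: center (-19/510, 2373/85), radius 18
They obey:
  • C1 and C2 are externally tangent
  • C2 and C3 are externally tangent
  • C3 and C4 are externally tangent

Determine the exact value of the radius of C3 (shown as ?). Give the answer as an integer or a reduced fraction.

1. [ext C2·C3]  r_C3² + (16/3)r_C3 − 33 = 0  ⇒  r_C3 = 11/3 (r>0 drops 1)
2. [ext C3·C4]  r_C3² + 36r_C3 − 1309/9 = 0  ⇒  r_C3 = 11/3 (r>0 drops 1)

11/3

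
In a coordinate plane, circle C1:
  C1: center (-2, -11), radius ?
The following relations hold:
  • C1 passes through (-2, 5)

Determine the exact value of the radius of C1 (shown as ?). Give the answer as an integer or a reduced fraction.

1. [C1∋P]  r_C1² − 256 = 0  ⇒  r_C1 = 16 (r>0 drops 1)

16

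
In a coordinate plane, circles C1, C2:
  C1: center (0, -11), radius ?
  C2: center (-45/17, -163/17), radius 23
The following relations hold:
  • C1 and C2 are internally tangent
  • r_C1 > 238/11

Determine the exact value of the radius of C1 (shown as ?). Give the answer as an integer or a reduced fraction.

1. [int C1,C2]  r_C1² − 46r_C1 + 520 = 0  ⇒  r_C1 = 20 or 26
2. given r_C1 > 238/11: keep 26

26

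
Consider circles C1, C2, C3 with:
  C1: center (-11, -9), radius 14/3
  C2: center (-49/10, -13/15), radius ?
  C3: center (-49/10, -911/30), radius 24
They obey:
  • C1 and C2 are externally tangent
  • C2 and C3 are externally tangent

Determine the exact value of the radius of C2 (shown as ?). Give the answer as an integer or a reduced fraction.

11/2

1. [ext C1·C2]  r_C2² + (28/3)r_C2 − 979/12 = 0  ⇒  r_C2 = 11/2 (r>0 drops 1)
2. [ext C2·C3]  r_C2² + 48r_C2 − 1177/4 = 0  ⇒  r_C2 = 11/2 (r>0 drops 1)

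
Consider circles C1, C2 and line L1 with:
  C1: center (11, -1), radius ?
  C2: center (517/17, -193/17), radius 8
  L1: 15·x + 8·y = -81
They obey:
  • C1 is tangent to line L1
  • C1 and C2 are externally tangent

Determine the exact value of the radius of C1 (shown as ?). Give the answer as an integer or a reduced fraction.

1. [C1‖L1]  r_C1² − 196 = 0  ⇒  r_C1 = 14 (r>0 drops 1)
2. [ext C1·C2]  r_C1² + 16r_C1 − 420 = 0  ⇒  r_C1 = 14 (r>0 drops 1)

14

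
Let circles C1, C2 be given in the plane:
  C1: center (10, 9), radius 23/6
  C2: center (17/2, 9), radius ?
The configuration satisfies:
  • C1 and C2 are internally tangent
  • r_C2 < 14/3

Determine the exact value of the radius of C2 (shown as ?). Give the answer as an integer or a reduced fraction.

7/3

1. [int C1,C2]  r_C2² − (23/3)r_C2 + 112/9 = 0  ⇒  r_C2 = 7/3 or 16/3
2. given r_C2 < 14/3: keep 7/3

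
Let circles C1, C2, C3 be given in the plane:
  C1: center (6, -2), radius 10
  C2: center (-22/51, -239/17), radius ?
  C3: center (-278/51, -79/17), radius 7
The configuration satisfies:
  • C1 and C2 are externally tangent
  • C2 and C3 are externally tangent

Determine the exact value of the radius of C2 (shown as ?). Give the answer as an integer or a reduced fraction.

1. [ext C1·C2]  r_C2² + 20r_C2 − 781/9 = 0  ⇒  r_C2 = 11/3 (r>0 drops 1)
2. [ext C2·C3]  r_C2² + 14r_C2 − 583/9 = 0  ⇒  r_C2 = 11/3 (r>0 drops 1)

11/3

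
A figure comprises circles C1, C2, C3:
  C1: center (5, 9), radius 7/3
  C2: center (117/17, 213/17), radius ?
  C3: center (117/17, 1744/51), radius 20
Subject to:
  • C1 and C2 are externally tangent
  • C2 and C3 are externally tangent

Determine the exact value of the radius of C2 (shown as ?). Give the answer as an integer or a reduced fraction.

1. [ext C1·C2]  r_C2² + (14/3)r_C2 − 95/9 = 0  ⇒  r_C2 = 5/3 (r>0 drops 1)
2. [ext C2·C3]  r_C2² + 40r_C2 − 625/9 = 0  ⇒  r_C2 = 5/3 (r>0 drops 1)

5/3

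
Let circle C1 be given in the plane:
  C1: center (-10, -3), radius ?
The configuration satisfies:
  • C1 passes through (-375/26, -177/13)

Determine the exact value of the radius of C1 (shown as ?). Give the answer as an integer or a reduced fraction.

1. [C1∋P]  r_C1² − 529/4 = 0  ⇒  r_C1 = 23/2 (r>0 drops 1)

23/2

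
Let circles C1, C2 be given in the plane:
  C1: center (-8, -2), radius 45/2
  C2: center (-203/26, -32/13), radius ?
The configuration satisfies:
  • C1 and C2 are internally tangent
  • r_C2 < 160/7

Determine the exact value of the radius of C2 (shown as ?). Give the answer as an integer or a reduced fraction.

22

1. [int C1,C2]  r_C2² − 45r_C2 + 506 = 0  ⇒  r_C2 = 22 or 23
2. given r_C2 < 160/7: keep 22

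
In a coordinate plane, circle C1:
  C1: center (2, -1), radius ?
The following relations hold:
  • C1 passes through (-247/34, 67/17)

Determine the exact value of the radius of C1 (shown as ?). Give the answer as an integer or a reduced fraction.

1. [C1∋P]  r_C1² − 441/4 = 0  ⇒  r_C1 = 21/2 (r>0 drops 1)

21/2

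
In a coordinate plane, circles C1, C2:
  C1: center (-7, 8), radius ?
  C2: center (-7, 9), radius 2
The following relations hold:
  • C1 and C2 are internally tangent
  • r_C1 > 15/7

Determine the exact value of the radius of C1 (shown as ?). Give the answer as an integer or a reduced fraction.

3

1. [int C1,C2]  r_C1² − 4r_C1 + 3 = 0  ⇒  r_C1 = 1 or 3
2. given r_C1 > 15/7: keep 3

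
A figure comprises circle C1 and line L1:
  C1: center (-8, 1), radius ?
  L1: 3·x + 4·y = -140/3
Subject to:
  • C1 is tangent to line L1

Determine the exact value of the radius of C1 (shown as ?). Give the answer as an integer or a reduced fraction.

16/3

1. [C1‖L1]  r_C1² − 256/9 = 0  ⇒  r_C1 = 16/3 (r>0 drops 1)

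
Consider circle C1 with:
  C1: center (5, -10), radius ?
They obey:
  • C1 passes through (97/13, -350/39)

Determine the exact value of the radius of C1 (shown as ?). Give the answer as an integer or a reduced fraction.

1. [C1∋P]  r_C1² − 64/9 = 0  ⇒  r_C1 = 8/3 (r>0 drops 1)

8/3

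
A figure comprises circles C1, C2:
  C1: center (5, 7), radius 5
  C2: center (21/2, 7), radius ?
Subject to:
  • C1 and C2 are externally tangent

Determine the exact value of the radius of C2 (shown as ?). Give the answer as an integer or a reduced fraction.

1/2

1. [ext C1·C2]  r_C2² + 10r_C2 − 21/4 = 0  ⇒  r_C2 = 1/2 (r>0 drops 1)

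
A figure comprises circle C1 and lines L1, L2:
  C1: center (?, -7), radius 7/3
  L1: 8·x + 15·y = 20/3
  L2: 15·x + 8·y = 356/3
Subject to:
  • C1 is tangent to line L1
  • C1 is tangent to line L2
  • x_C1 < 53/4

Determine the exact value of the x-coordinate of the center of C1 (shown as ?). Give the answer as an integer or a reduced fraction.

1. [C1‖L1]  x_C1² − (335/12)x_C1 + 681/4 = 0  ⇒  x_C1 = 9 or 227/12
2. [C1‖L2]  x_C1² − (1048/45)x_C1 + 643/5 = 0  ⇒  x_C1 = 9 or 643/45

9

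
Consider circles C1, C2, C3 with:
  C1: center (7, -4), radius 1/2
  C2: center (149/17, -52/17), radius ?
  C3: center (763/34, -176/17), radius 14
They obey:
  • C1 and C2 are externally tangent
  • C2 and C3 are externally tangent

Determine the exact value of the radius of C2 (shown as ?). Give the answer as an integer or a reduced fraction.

1. [ext C1·C2]  r_C2² + 1r_C2 − 15/4 = 0  ⇒  r_C2 = 3/2 (r>0 drops 1)
2. [ext C2·C3]  r_C2² + 28r_C2 − 177/4 = 0  ⇒  r_C2 = 3/2 (r>0 drops 1)

3/2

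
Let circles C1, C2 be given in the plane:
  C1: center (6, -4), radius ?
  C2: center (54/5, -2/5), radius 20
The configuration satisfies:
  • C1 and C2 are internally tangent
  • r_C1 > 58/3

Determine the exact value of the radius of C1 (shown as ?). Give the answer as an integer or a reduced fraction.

1. [int C1,C2]  r_C1² − 40r_C1 + 364 = 0  ⇒  r_C1 = 14 or 26
2. given r_C1 > 58/3: keep 26

26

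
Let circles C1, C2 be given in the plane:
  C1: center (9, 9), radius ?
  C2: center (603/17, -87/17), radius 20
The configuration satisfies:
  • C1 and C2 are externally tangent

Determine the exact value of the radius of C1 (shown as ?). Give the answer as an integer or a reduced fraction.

1. [ext C1·C2]  r_C1² + 40r_C1 − 500 = 0  ⇒  r_C1 = 10 (r>0 drops 1)

10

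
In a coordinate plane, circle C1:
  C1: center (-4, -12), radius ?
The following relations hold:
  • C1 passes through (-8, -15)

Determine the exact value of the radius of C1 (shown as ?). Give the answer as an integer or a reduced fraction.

5

1. [C1∋P]  r_C1² − 25 = 0  ⇒  r_C1 = 5 (r>0 drops 1)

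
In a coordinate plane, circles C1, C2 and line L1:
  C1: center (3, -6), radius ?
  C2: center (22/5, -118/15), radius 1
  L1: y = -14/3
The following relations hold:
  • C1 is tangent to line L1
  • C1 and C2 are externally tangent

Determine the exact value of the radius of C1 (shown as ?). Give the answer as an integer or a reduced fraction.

4/3

1. [C1‖L1]  r_C1² − 16/9 = 0  ⇒  r_C1 = 4/3 (r>0 drops 1)
2. [ext C1·C2]  r_C1² + 2r_C1 − 40/9 = 0  ⇒  r_C1 = 4/3 (r>0 drops 1)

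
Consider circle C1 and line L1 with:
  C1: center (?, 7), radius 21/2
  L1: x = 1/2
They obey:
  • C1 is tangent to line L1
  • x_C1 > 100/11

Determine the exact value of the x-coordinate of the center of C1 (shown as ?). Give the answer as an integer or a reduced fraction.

1. [C1‖L1]  x_C1² − 1x_C1 − 110 = 0  ⇒  x_C1 = -10 or 11
2. given x_C1 > 100/11: keep 11

11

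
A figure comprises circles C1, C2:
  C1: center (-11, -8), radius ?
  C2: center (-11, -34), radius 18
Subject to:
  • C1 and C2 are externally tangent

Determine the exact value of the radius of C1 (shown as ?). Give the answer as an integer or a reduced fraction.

8

1. [ext C1·C2]  r_C1² + 36r_C1 − 352 = 0  ⇒  r_C1 = 8 (r>0 drops 1)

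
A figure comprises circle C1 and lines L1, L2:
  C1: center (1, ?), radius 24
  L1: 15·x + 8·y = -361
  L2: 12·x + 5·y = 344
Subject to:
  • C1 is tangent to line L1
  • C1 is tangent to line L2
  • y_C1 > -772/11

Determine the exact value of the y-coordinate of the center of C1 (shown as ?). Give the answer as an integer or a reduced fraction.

1. [C1‖L1]  y_C1² + 94y_C1 − 392 = 0  ⇒  y_C1 = -98 or 4
2. [C1‖L2]  y_C1² − (664/5)y_C1 + 2576/5 = 0  ⇒  y_C1 = 4 or 644/5

4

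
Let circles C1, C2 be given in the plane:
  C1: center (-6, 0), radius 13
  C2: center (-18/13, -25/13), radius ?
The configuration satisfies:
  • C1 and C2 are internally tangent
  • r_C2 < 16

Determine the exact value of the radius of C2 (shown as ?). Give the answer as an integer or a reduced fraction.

8

1. [int C1,C2]  r_C2² − 26r_C2 + 144 = 0  ⇒  r_C2 = 8 or 18
2. given r_C2 < 16: keep 8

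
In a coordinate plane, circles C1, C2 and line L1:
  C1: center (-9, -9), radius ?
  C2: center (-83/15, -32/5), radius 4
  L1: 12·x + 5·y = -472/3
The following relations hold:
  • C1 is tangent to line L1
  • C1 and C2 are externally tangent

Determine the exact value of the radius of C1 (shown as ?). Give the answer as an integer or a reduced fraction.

1/3

1. [C1‖L1]  r_C1² − 1/9 = 0  ⇒  r_C1 = 1/3 (r>0 drops 1)
2. [ext C1·C2]  r_C1² + 8r_C1 − 25/9 = 0  ⇒  r_C1 = 1/3 (r>0 drops 1)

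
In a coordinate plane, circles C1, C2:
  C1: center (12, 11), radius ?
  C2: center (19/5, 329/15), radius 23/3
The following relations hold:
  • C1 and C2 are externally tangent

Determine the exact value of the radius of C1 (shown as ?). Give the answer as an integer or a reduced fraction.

1. [ext C1·C2]  r_C1² + (46/3)r_C1 − 128 = 0  ⇒  r_C1 = 6 (r>0 drops 1)

6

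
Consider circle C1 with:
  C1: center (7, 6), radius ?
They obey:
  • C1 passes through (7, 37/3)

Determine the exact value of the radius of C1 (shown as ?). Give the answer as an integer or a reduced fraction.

19/3

1. [C1∋P]  r_C1² − 361/9 = 0  ⇒  r_C1 = 19/3 (r>0 drops 1)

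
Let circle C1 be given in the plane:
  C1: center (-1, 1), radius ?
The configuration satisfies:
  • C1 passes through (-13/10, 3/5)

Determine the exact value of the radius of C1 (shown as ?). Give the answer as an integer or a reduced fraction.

1/2

1. [C1∋P]  r_C1² − 1/4 = 0  ⇒  r_C1 = 1/2 (r>0 drops 1)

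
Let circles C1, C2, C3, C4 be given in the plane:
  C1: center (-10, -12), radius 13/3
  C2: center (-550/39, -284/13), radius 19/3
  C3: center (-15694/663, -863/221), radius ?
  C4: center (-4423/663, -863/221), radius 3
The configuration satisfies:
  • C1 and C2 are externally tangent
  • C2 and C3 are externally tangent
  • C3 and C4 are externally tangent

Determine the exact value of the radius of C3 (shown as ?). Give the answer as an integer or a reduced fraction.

14

1. [ext C2·C3]  r_C3² + (38/3)r_C3 − 1120/3 = 0  ⇒  r_C3 = 14 (r>0 drops 1)
2. [ext C3·C4]  r_C3² + 6r_C3 − 280 = 0  ⇒  r_C3 = 14 (r>0 drops 1)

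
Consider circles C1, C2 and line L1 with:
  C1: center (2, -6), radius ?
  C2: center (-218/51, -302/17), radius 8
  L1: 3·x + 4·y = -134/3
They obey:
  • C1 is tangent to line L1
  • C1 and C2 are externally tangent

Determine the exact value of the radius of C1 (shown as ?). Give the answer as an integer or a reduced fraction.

16/3

1. [C1‖L1]  r_C1² − 256/9 = 0  ⇒  r_C1 = 16/3 (r>0 drops 1)
2. [ext C1·C2]  r_C1² + 16r_C1 − 1024/9 = 0  ⇒  r_C1 = 16/3 (r>0 drops 1)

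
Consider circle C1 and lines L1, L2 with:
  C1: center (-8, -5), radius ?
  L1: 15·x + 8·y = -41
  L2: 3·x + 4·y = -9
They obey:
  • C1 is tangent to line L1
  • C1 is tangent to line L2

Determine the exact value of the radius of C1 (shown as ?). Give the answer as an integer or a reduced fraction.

1. [C1‖L1]  r_C1² − 49 = 0  ⇒  r_C1 = 7 (r>0 drops 1)
2. [C1‖L2]  r_C1² − 49 = 0  ⇒  r_C1 = 7 (r>0 drops 1)

7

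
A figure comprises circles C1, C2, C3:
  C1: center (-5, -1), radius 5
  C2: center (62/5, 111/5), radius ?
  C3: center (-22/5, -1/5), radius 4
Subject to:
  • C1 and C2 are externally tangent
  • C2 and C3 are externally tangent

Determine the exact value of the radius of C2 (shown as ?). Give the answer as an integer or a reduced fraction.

24

1. [ext C1·C2]  r_C2² + 10r_C2 − 816 = 0  ⇒  r_C2 = 24 (r>0 drops 1)
2. [ext C2·C3]  r_C2² + 8r_C2 − 768 = 0  ⇒  r_C2 = 24 (r>0 drops 1)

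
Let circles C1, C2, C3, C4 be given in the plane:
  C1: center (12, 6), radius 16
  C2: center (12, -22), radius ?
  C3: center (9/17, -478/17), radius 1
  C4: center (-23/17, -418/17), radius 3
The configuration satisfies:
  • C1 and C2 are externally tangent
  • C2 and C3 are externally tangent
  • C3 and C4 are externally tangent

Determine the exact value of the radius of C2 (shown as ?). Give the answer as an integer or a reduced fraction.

12

1. [ext C1·C2]  r_C2² + 32r_C2 − 528 = 0  ⇒  r_C2 = 12 (r>0 drops 1)
2. [ext C2·C3]  r_C2² + 2r_C2 − 168 = 0  ⇒  r_C2 = 12 (r>0 drops 1)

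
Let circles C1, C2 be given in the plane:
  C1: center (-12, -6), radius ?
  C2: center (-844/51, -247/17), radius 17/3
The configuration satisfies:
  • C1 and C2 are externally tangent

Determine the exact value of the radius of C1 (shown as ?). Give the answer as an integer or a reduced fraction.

4

1. [ext C1·C2]  r_C1² + (34/3)r_C1 − 184/3 = 0  ⇒  r_C1 = 4 (r>0 drops 1)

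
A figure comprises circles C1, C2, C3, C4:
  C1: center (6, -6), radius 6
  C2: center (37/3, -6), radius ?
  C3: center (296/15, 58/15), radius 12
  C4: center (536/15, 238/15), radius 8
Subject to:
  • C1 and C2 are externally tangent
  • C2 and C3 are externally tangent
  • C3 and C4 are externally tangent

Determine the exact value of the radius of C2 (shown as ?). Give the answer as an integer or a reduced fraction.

1. [ext C1·C2]  r_C2² + 12r_C2 − 37/9 = 0  ⇒  r_C2 = 1/3 (r>0 drops 1)
2. [ext C2·C3]  r_C2² + 24r_C2 − 73/9 = 0  ⇒  r_C2 = 1/3 (r>0 drops 1)

1/3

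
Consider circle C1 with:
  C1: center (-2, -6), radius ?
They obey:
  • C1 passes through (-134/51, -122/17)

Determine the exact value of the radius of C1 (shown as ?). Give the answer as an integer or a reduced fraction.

4/3

1. [C1∋P]  r_C1² − 16/9 = 0  ⇒  r_C1 = 4/3 (r>0 drops 1)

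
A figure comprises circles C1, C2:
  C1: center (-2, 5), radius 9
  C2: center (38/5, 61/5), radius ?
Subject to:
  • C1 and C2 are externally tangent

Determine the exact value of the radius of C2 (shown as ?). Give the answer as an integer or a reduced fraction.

3

1. [ext C1·C2]  r_C2² + 18r_C2 − 63 = 0  ⇒  r_C2 = 3 (r>0 drops 1)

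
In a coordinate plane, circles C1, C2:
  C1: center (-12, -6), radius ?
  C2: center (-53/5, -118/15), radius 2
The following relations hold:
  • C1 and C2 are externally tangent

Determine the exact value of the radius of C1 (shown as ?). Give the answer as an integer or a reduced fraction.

1. [ext C1·C2]  r_C1² + 4r_C1 − 13/9 = 0  ⇒  r_C1 = 1/3 (r>0 drops 1)

1/3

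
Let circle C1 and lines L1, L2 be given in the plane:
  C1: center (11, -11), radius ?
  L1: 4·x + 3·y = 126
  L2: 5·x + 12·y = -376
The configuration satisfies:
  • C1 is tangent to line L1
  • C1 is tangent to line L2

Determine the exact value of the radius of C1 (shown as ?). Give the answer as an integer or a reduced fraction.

23

1. [C1‖L1]  r_C1² − 529 = 0  ⇒  r_C1 = 23 (r>0 drops 1)
2. [C1‖L2]  r_C1² − 529 = 0  ⇒  r_C1 = 23 (r>0 drops 1)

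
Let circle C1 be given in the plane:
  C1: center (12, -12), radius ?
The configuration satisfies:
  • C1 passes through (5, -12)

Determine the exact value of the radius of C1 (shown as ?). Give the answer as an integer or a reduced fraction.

7

1. [C1∋P]  r_C1² − 49 = 0  ⇒  r_C1 = 7 (r>0 drops 1)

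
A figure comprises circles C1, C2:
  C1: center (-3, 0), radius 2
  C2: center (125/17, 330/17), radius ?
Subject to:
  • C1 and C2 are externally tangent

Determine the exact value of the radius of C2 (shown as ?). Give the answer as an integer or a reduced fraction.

1. [ext C1·C2]  r_C2² + 4r_C2 − 480 = 0  ⇒  r_C2 = 20 (r>0 drops 1)

20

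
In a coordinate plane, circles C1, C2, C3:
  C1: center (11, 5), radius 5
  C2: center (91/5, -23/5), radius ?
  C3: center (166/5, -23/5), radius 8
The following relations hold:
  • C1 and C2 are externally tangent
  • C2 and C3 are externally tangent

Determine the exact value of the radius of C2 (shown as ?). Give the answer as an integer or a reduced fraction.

7

1. [ext C1·C2]  r_C2² + 10r_C2 − 119 = 0  ⇒  r_C2 = 7 (r>0 drops 1)
2. [ext C2·C3]  r_C2² + 16r_C2 − 161 = 0  ⇒  r_C2 = 7 (r>0 drops 1)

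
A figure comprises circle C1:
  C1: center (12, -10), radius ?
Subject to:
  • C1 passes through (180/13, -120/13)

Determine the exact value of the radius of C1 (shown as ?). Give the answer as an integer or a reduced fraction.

2

1. [C1∋P]  r_C1² − 4 = 0  ⇒  r_C1 = 2 (r>0 drops 1)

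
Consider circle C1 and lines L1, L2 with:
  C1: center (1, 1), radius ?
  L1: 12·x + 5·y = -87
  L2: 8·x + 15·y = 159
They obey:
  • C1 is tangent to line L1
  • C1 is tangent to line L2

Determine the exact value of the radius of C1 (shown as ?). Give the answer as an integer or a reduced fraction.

1. [C1‖L1]  r_C1² − 64 = 0  ⇒  r_C1 = 8 (r>0 drops 1)
2. [C1‖L2]  r_C1² − 64 = 0  ⇒  r_C1 = 8 (r>0 drops 1)

8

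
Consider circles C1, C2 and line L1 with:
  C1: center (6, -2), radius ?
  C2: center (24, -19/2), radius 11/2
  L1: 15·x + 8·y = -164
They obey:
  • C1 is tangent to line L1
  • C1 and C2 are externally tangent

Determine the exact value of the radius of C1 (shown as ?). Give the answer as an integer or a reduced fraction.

1. [C1‖L1]  r_C1² − 196 = 0  ⇒  r_C1 = 14 (r>0 drops 1)
2. [ext C1·C2]  r_C1² + 11r_C1 − 350 = 0  ⇒  r_C1 = 14 (r>0 drops 1)

14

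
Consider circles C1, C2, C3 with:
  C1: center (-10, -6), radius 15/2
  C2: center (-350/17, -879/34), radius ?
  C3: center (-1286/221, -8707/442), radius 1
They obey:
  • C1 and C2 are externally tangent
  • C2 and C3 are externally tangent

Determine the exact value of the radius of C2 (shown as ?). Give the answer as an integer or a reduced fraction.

15

1. [ext C1·C2]  r_C2² + 15r_C2 − 450 = 0  ⇒  r_C2 = 15 (r>0 drops 1)
2. [ext C2·C3]  r_C2² + 2r_C2 − 255 = 0  ⇒  r_C2 = 15 (r>0 drops 1)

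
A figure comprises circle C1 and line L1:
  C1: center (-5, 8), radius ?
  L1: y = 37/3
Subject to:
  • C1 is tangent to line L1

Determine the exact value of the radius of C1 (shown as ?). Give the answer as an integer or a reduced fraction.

13/3

1. [C1‖L1]  r_C1² − 169/9 = 0  ⇒  r_C1 = 13/3 (r>0 drops 1)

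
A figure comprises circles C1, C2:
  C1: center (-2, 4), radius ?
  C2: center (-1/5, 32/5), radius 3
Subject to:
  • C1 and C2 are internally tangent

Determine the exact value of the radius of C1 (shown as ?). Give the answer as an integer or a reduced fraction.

6

1. [int C1,C2]  r_C1² − 6r_C1 = 0  ⇒  r_C1 = 6 (r>0 drops 1)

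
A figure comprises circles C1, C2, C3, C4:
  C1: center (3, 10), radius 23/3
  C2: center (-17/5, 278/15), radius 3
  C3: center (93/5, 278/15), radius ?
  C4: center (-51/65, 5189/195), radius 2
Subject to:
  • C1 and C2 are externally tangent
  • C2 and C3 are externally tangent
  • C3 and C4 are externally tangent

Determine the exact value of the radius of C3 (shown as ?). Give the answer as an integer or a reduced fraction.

19

1. [ext C2·C3]  r_C3² + 6r_C3 − 475 = 0  ⇒  r_C3 = 19 (r>0 drops 1)
2. [ext C3·C4]  r_C3² + 4r_C3 − 437 = 0  ⇒  r_C3 = 19 (r>0 drops 1)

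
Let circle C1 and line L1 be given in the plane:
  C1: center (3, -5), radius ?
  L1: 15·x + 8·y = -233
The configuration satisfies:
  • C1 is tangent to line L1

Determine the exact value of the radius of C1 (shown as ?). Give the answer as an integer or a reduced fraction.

14

1. [C1‖L1]  r_C1² − 196 = 0  ⇒  r_C1 = 14 (r>0 drops 1)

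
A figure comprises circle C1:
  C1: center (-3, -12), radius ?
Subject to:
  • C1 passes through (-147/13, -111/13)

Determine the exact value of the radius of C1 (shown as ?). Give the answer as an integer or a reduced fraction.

9

1. [C1∋P]  r_C1² − 81 = 0  ⇒  r_C1 = 9 (r>0 drops 1)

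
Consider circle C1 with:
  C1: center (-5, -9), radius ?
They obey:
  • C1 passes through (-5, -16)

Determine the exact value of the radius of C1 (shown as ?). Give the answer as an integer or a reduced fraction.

1. [C1∋P]  r_C1² − 49 = 0  ⇒  r_C1 = 7 (r>0 drops 1)

7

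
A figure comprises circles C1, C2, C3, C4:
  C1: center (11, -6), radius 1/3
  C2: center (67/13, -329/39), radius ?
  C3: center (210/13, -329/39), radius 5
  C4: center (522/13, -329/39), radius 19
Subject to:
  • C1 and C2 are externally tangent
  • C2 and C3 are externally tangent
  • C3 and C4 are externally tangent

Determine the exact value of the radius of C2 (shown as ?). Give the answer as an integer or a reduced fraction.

6

1. [ext C1·C2]  r_C2² + (2/3)r_C2 − 40 = 0  ⇒  r_C2 = 6 (r>0 drops 1)
2. [ext C2·C3]  r_C2² + 10r_C2 − 96 = 0  ⇒  r_C2 = 6 (r>0 drops 1)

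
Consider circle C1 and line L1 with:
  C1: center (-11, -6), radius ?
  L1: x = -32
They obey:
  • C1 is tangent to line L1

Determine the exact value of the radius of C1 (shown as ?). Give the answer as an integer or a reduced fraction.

1. [C1‖L1]  r_C1² − 441 = 0  ⇒  r_C1 = 21 (r>0 drops 1)

21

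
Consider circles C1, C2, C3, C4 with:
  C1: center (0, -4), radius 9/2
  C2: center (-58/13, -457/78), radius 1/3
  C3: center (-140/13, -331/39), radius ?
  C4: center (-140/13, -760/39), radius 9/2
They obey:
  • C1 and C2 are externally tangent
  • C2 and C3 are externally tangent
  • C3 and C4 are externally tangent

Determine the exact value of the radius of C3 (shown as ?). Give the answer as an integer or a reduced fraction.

13/2

1. [ext C2·C3]  r_C3² + (2/3)r_C3 − 559/12 = 0  ⇒  r_C3 = 13/2 (r>0 drops 1)
2. [ext C3·C4]  r_C3² + 9r_C3 − 403/4 = 0  ⇒  r_C3 = 13/2 (r>0 drops 1)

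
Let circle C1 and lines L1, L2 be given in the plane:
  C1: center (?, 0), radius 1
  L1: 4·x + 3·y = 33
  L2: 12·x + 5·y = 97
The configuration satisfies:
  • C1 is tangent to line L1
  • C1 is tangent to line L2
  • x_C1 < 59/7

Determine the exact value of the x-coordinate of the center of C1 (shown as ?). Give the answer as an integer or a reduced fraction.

7

1. [C1‖L1]  x_C1² − (33/2)x_C1 + 133/2 = 0  ⇒  x_C1 = 7 or 19/2
2. [C1‖L2]  x_C1² − (97/6)x_C1 + 385/6 = 0  ⇒  x_C1 = 7 or 55/6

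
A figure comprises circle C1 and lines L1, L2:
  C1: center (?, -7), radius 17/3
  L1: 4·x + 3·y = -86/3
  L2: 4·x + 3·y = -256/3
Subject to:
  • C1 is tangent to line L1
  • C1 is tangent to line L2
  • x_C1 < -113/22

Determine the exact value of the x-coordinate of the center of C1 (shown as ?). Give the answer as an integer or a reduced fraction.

1. [C1‖L1]  x_C1² + (23/6)x_C1 − 93/2 = 0  ⇒  x_C1 = -9 or 31/6
2. [C1‖L2]  x_C1² + (193/6)x_C1 + 417/2 = 0  ⇒  x_C1 = -139/6 or -9

-9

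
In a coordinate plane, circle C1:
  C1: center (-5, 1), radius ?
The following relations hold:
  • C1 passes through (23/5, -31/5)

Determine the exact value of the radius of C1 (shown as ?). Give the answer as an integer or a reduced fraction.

1. [C1∋P]  r_C1² − 144 = 0  ⇒  r_C1 = 12 (r>0 drops 1)

12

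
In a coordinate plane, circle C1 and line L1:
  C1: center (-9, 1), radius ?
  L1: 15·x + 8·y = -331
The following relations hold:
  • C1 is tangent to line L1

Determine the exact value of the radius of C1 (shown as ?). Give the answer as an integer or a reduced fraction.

12

1. [C1‖L1]  r_C1² − 144 = 0  ⇒  r_C1 = 12 (r>0 drops 1)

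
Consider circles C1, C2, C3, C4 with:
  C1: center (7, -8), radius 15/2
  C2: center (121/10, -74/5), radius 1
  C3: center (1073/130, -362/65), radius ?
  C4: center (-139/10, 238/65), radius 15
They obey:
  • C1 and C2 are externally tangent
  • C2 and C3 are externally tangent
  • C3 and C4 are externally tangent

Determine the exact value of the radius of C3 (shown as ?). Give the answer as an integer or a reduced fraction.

9

1. [ext C2·C3]  r_C3² + 2r_C3 − 99 = 0  ⇒  r_C3 = 9 (r>0 drops 1)
2. [ext C3·C4]  r_C3² + 30r_C3 − 351 = 0  ⇒  r_C3 = 9 (r>0 drops 1)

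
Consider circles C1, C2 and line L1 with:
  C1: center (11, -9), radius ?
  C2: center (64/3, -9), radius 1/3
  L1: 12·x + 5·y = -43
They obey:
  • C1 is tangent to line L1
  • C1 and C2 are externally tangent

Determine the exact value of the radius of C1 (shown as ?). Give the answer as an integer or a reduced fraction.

1. [C1‖L1]  r_C1² − 100 = 0  ⇒  r_C1 = 10 (r>0 drops 1)
2. [ext C1·C2]  r_C1² + (2/3)r_C1 − 320/3 = 0  ⇒  r_C1 = 10 (r>0 drops 1)

10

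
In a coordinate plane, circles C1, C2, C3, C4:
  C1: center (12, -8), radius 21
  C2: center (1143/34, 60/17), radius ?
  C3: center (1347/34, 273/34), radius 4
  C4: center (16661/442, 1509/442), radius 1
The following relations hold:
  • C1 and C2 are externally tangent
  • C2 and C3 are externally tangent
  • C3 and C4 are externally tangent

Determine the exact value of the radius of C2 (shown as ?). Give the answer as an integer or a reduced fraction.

1. [ext C1·C2]  r_C2² + 42r_C2 − 637/4 = 0  ⇒  r_C2 = 7/2 (r>0 drops 1)
2. [ext C2·C3]  r_C2² + 8r_C2 − 161/4 = 0  ⇒  r_C2 = 7/2 (r>0 drops 1)

7/2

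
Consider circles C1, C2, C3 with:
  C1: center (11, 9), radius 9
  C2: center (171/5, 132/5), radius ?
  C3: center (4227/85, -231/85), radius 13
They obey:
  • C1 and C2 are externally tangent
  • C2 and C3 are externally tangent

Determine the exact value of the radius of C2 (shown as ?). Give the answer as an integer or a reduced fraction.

1. [ext C1·C2]  r_C2² + 18r_C2 − 760 = 0  ⇒  r_C2 = 20 (r>0 drops 1)
2. [ext C2·C3]  r_C2² + 26r_C2 − 920 = 0  ⇒  r_C2 = 20 (r>0 drops 1)

20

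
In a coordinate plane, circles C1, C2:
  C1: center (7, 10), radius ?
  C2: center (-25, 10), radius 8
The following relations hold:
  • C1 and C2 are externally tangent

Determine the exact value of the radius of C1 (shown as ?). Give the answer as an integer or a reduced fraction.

1. [ext C1·C2]  r_C1² + 16r_C1 − 960 = 0  ⇒  r_C1 = 24 (r>0 drops 1)

24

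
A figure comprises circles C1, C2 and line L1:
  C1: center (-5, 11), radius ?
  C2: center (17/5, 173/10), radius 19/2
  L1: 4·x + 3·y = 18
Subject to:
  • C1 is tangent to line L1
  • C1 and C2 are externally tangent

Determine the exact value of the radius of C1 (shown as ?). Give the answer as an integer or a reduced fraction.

1. [C1‖L1]  r_C1² − 1 = 0  ⇒  r_C1 = 1 (r>0 drops 1)
2. [ext C1·C2]  r_C1² + 19r_C1 − 20 = 0  ⇒  r_C1 = 1 (r>0 drops 1)

1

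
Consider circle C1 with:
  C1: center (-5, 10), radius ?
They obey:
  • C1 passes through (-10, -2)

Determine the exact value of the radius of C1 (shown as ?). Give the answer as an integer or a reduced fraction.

1. [C1∋P]  r_C1² − 169 = 0  ⇒  r_C1 = 13 (r>0 drops 1)

13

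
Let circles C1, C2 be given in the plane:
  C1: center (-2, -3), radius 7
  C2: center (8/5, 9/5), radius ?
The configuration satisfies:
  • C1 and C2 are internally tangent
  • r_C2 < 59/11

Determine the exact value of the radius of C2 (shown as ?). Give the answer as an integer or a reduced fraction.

1

1. [int C1,C2]  r_C2² − 14r_C2 + 13 = 0  ⇒  r_C2 = 1 or 13
2. given r_C2 < 59/11: keep 1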